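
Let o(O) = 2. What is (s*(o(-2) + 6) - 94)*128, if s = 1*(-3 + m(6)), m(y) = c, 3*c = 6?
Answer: -13056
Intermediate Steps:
c = 2 (c = (⅓)*6 = 2)
m(y) = 2
s = -1 (s = 1*(-3 + 2) = 1*(-1) = -1)
(s*(o(-2) + 6) - 94)*128 = (-(2 + 6) - 94)*128 = (-1*8 - 94)*128 = (-8 - 94)*128 = -102*128 = -13056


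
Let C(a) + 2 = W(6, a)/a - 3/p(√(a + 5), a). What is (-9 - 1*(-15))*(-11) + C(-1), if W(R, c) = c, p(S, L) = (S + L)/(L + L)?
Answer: -61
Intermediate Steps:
p(S, L) = (L + S)/(2*L) (p(S, L) = (L + S)/((2*L)) = (L + S)*(1/(2*L)) = (L + S)/(2*L))
C(a) = -1 - 6*a/(a + √(5 + a)) (C(a) = -2 + (a/a - 3*2*a/(a + √(a + 5))) = -2 + (1 - 3*2*a/(a + √(5 + a))) = -2 + (1 - 6*a/(a + √(5 + a))) = -1 - 6*a/(a + √(5 + a)))
(-9 - 1*(-15))*(-11) + C(-1) = (-9 - 1*(-15))*(-11) + (-√(5 - 1) - 7*(-1))/(-1 + √(5 - 1)) = (-9 + 15)*(-11) + (-√4 + 7)/(-1 + √4) = 6*(-11) + (-1*2 + 7)/(-1 + 2) = -66 + (-2 + 7)/1 = -66 + 1*5 = -66 + 5 = -61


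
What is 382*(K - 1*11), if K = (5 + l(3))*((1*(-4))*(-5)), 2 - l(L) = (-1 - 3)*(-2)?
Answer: -11842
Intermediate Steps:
l(L) = -6 (l(L) = 2 - (-1 - 3)*(-2) = 2 - (-4)*(-2) = 2 - 1*8 = 2 - 8 = -6)
K = -20 (K = (5 - 6)*((1*(-4))*(-5)) = -(-4)*(-5) = -1*20 = -20)
382*(K - 1*11) = 382*(-20 - 1*11) = 382*(-20 - 11) = 382*(-31) = -11842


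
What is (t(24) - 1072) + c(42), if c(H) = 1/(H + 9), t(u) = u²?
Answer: -25295/51 ≈ -495.98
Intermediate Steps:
c(H) = 1/(9 + H)
(t(24) - 1072) + c(42) = (24² - 1072) + 1/(9 + 42) = (576 - 1072) + 1/51 = -496 + 1/51 = -25295/51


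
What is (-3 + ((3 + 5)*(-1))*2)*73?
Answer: -1387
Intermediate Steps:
(-3 + ((3 + 5)*(-1))*2)*73 = (-3 + (8*(-1))*2)*73 = (-3 - 8*2)*73 = (-3 - 16)*73 = -19*73 = -1387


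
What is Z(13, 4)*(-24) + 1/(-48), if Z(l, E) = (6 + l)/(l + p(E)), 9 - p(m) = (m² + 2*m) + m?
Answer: 3647/48 ≈ 75.979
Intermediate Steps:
p(m) = 9 - m² - 3*m (p(m) = 9 - ((m² + 2*m) + m) = 9 - (m² + 3*m) = 9 + (-m² - 3*m) = 9 - m² - 3*m)
Z(l, E) = (6 + l)/(9 + l - E² - 3*E) (Z(l, E) = (6 + l)/(l + (9 - E² - 3*E)) = (6 + l)/(9 + l - E² - 3*E))
Z(13, 4)*(-24) + 1/(-48) = ((6 + 13)/(9 + 13 - 1*4² - 3*4))*(-24) + 1/(-48) = (19/(9 + 13 - 1*16 - 12))*(-24) - 1/48 = (19/(9 + 13 - 16 - 12))*(-24) - 1/48 = (19/(-6))*(-24) - 1/48 = -⅙*19*(-24) - 1/48 = -19/6*(-24) - 1/48 = 76 - 1/48 = 3647/48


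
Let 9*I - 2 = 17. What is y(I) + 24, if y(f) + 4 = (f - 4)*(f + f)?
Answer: 974/81 ≈ 12.025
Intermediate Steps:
I = 19/9 (I = 2/9 + (1/9)*17 = 2/9 + 17/9 = 19/9 ≈ 2.1111)
y(f) = -4 + 2*f*(-4 + f) (y(f) = -4 + (f - 4)*(f + f) = -4 + (-4 + f)*(2*f) = -4 + 2*f*(-4 + f))
y(I) + 24 = (-4 - 8*19/9 + 2*(19/9)**2) + 24 = (-4 - 152/9 + 2*(361/81)) + 24 = (-4 - 152/9 + 722/81) + 24 = -970/81 + 24 = 974/81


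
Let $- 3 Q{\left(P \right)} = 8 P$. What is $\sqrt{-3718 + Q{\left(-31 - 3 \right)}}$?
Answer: $\frac{i \sqrt{32646}}{3} \approx 60.227 i$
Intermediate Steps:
$Q{\left(P \right)} = - \frac{8 P}{3}$
$\sqrt{-3718 + Q{\left(-31 - 3 \right)}} = \sqrt{-3718 - \frac{8 \left(-31 - 3\right)}{3}} = \sqrt{-3718 - - \frac{272}{3}} = \sqrt{-3718 + \frac{272}{3}} = \sqrt{- \frac{10882}{3}} = \frac{i \sqrt{32646}}{3}$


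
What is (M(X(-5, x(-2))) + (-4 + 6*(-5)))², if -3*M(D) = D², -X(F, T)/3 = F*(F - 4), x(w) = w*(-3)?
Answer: 37319881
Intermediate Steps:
x(w) = -3*w
X(F, T) = -3*F*(-4 + F) (X(F, T) = -3*F*(F - 4) = -3*F*(-4 + F))
M(D) = -D²/3
(M(X(-5, x(-2))) + (-4 + 6*(-5)))² = (-225*(4 - 1*(-5))²/3 + (-4 + 6*(-5)))² = (-225*(4 + 5)²/3 + (-4 - 30))² = (-(3*(-5)*9)²/3 - 34)² = (-⅓*(-135)² - 34)² = (-⅓*18225 - 34)² = (-6075 - 34)² = (-6109)² = 37319881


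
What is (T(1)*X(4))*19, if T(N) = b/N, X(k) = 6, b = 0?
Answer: 0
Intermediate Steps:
T(N) = 0 (T(N) = 0/N = 0)
(T(1)*X(4))*19 = (0*6)*19 = 0*19 = 0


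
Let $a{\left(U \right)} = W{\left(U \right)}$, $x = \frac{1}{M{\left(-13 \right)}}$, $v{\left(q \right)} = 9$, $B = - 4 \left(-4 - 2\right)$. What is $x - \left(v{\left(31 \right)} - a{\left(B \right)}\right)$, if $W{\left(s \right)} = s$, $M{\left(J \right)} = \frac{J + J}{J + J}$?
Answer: $16$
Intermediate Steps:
$B = 24$ ($B = \left(-4\right) \left(-6\right) = 24$)
$M{\left(J \right)} = 1$ ($M{\left(J \right)} = \frac{2 J}{2 J} = 2 J \frac{1}{2 J} = 1$)
$x = 1$ ($x = 1^{-1} = 1$)
$a{\left(U \right)} = U$
$x - \left(v{\left(31 \right)} - a{\left(B \right)}\right) = 1 - \left(9 - 24\right) = 1 - -15 = 1 + 15 = 16$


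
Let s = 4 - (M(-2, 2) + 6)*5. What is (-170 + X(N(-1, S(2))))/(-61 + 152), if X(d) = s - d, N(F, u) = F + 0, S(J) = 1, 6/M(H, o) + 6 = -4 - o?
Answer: -55/26 ≈ -2.1154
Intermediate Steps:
M(H, o) = 6/(-10 - o) (M(H, o) = 6/(-6 + (-4 - o)) = 6/(-10 - o))
s = -47/2 (s = 4 - (-6/(10 + 2) + 6)*5 = 4 - (-6/12 + 6)*5 = 4 - (-6*1/12 + 6)*5 = 4 - (-½ + 6)*5 = 4 - 11*5/2 = 4 - 1*55/2 = 4 - 55/2 = -47/2 ≈ -23.500)
N(F, u) = F
X(d) = -47/2 - d
(-170 + X(N(-1, S(2))))/(-61 + 152) = (-170 + (-47/2 - 1*(-1)))/(-61 + 152) = (-170 + (-47/2 + 1))/91 = (-170 - 45/2)*(1/91) = -385/2*1/91 = -55/26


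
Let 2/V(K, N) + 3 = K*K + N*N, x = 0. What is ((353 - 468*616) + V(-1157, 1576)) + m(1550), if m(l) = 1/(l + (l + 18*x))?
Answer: -1705944069869189/5924754100 ≈ -2.8794e+5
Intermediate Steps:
m(l) = 1/(2*l) (m(l) = 1/(l + (l + 18*0)) = 1/(l + (l + 0)) = 1/(l + l) = 1/(2*l))
V(K, N) = 2/(-3 + K² + N²) (V(K, N) = 2/(-3 + (K*K + N*N)) = 2/(-3 + (K² + N²)) = 2/(-3 + K² + N²))
((353 - 468*616) + V(-1157, 1576)) + m(1550) = ((353 - 468*616) + 2/(-3 + (-1157)² + 1576²)) + (½)/1550 = ((353 - 288288) + 2/(-3 + 1338649 + 2483776)) + (½)*(1/1550) = (-287935 + 2/3822422) + 1/3100 = (-287935 + 2*(1/3822422)) + 1/3100 = (-287935 + 1/1911211) + 1/3100 = -550304539284/1911211 + 1/3100 = -1705944069869189/5924754100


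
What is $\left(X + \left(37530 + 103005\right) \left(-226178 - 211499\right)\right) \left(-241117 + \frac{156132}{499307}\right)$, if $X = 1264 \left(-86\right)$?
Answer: $\frac{7405150908986556973513}{499307} \approx 1.4831 \cdot 10^{16}$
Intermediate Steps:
$X = -108704$
$\left(X + \left(37530 + 103005\right) \left(-226178 - 211499\right)\right) \left(-241117 + \frac{156132}{499307}\right) = \left(-108704 + \left(37530 + 103005\right) \left(-226178 - 211499\right)\right) \left(-241117 + \frac{156132}{499307}\right) = \left(-108704 + 140535 \left(-437677\right)\right) \left(-241117 + 156132 \cdot \frac{1}{499307}\right) = \left(-108704 - 61508937195\right) \left(-241117 + \frac{156132}{499307}\right) = \left(-61509045899\right) \left(- \frac{120391249787}{499307}\right) = \frac{7405150908986556973513}{499307}$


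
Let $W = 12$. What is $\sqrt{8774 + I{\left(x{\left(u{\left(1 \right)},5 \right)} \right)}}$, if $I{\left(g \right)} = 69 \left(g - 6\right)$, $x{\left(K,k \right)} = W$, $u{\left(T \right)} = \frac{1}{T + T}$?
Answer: $2 \sqrt{2297} \approx 95.854$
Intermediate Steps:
$u{\left(T \right)} = \frac{1}{2 T}$
$x{\left(K,k \right)} = 12$
$I{\left(g \right)} = -414 + 69 g$ ($I{\left(g \right)} = 69 \left(-6 + g\right) = -414 + 69 g$)
$\sqrt{8774 + I{\left(x{\left(u{\left(1 \right)},5 \right)} \right)}} = \sqrt{8774 + \left(-414 + 69 \cdot 12\right)} = \sqrt{8774 + \left(-414 + 828\right)} = \sqrt{8774 + 414} = \sqrt{9188} = 2 \sqrt{2297}$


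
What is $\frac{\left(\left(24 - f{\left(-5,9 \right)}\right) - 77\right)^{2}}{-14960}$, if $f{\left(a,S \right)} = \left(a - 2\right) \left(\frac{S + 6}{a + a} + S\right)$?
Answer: $- \frac{1}{59840} \approx -1.6711 \cdot 10^{-5}$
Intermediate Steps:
$f{\left(a,S \right)} = \left(-2 + a\right) \left(S + \frac{6 + S}{2 a}\right)$ ($f{\left(a,S \right)} = \left(-2 + a\right) \left(\frac{6 + S}{2 a} + S\right) = \left(-2 + a\right) \left(S + \frac{6 + S}{2 a}\right)$)
$\frac{\left(\left(24 - f{\left(-5,9 \right)}\right) - 77\right)^{2}}{-14960} = \frac{\left(\left(24 - \left(3 - \frac{6}{-5} - \frac{27}{2} + 9 \left(-5\right) - \frac{9}{-5}\right)\right) - 77\right)^{2}}{-14960} = \left(\left(24 - \left(3 - - \frac{6}{5} - \frac{27}{2} - 45 - 9 \left(- \frac{1}{5}\right)\right)\right) - 77\right)^{2} \left(- \frac{1}{14960}\right) = \left(\left(24 - \left(3 + \frac{6}{5} - \frac{27}{2} - 45 + \frac{9}{5}\right)\right) - 77\right)^{2} \left(- \frac{1}{14960}\right) = \left(\left(24 - - \frac{105}{2}\right) - 77\right)^{2} \left(- \frac{1}{14960}\right) = \left(\left(24 + \frac{105}{2}\right) - 77\right)^{2} \left(- \frac{1}{14960}\right) = \left(\frac{153}{2} - 77\right)^{2} \left(- \frac{1}{14960}\right) = \left(- \frac{1}{2}\right)^{2} \left(- \frac{1}{14960}\right) = \frac{1}{4} \left(- \frac{1}{14960}\right) = - \frac{1}{59840}$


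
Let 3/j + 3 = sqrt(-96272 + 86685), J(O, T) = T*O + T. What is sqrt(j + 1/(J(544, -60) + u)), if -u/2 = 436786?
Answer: sqrt(-277409003282738 - 92361005729232*I*sqrt(9587))/543536632 ≈ 0.12183 - 0.12563*I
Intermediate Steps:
u = -873572 (u = -2*436786 = -873572)
J(O, T) = T + O*T (J(O, T) = O*T + T = T + O*T)
j = 3/(-3 + I*sqrt(9587)) (j = 3/(-3 + sqrt(-96272 + 86685)) = 3/(-3 + sqrt(-9587)) = 3/(-3 + I*sqrt(9587)) ≈ -0.00093789 - 0.030611*I)
sqrt(j + 1/(J(544, -60) + u)) = sqrt((-9/9596 - 3*I*sqrt(9587)/9596) + 1/(-60*(1 + 544) - 873572)) = sqrt((-9/9596 - 3*I*sqrt(9587)/9596) + 1/(-60*545 - 873572)) = sqrt((-9/9596 - 3*I*sqrt(9587)/9596) + 1/(-32700 - 873572)) = sqrt((-9/9596 - 3*I*sqrt(9587)/9596) + 1/(-906272)) = sqrt((-9/9596 - 3*I*sqrt(9587)/9596) - 1/906272) = sqrt(-2041511/2174146528 - 3*I*sqrt(9587)/9596)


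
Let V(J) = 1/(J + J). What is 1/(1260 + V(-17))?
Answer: 34/42839 ≈ 0.00079367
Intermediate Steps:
V(J) = 1/(2*J)
1/(1260 + V(-17)) = 1/(1260 + (½)/(-17)) = 1/(1260 + (½)*(-1/17)) = 1/(1260 - 1/34) = 1/(42839/34) = 34/42839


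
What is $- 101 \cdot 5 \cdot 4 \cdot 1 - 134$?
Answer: $-2154$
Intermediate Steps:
$- 101 \cdot 5 \cdot 4 \cdot 1 - 134 = - 101 \cdot 20 \cdot 1 - 134 = \left(-101\right) 20 - 134 = -2020 - 134 = -2154$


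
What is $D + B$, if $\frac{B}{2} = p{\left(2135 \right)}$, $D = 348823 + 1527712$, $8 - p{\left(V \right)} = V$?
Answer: $1872281$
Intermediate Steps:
$p{\left(V \right)} = 8 - V$
$D = 1876535$
$B = -4254$ ($B = 2 \left(8 - 2135\right) = 2 \left(-2127\right) = -4254$)
$D + B = 1876535 - 4254 = 1872281$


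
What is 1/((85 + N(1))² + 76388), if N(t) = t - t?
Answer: 1/83613 ≈ 1.1960e-5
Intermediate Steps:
N(t) = 0
1/((85 + N(1))² + 76388) = 1/((85 + 0)² + 76388) = 1/(85² + 76388) = 1/(7225 + 76388) = 1/83613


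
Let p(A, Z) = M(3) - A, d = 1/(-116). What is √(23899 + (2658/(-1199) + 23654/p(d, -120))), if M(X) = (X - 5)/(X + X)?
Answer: I*√898546444109963/135487 ≈ 221.24*I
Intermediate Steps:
d = -1/116 ≈ -0.0086207
M(X) = (-5 + X)/(2*X) (M(X) = (-5 + X)/((2*X)) = (-5 + X)*(1/(2*X)) = (-5 + X)/(2*X))
p(A, Z) = -⅓ - A (p(A, Z) = (½)*(-5 + 3)/3 - A = (½)*(⅓)*(-2) - A = -⅓ - A)
√(23899 + (2658/(-1199) + 23654/p(d, -120))) = √(23899 + (2658/(-1199) + 23654/(-⅓ - 1*(-1/116)))) = √(23899 + (2658*(-1/1199) + 23654/(-⅓ + 1/116))) = √(23899 + (-2658/1199 + 23654/(-113/348))) = √(23899 + (-2658/1199 + 23654*(-348/113))) = √(23899 + (-2658/1199 - 8231592/113)) = √(23899 - 9869979162/135487) = √(-6631975349/135487) = I*√898546444109963/135487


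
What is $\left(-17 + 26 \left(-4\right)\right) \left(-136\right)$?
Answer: $16456$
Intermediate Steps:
$\left(-17 + 26 \left(-4\right)\right) \left(-136\right) = \left(-17 - 104\right) \left(-136\right) = \left(-121\right) \left(-136\right) = 16456$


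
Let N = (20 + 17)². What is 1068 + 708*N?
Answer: 970320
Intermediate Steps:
N = 1369 (N = 37² = 1369)
1068 + 708*N = 1068 + 708*1369 = 1068 + 969252 = 970320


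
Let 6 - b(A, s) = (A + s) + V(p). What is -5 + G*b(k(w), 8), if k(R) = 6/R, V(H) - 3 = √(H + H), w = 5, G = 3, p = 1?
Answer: -118/5 - 3*√2 ≈ -27.843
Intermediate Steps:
V(H) = 3 + √2*√H (V(H) = 3 + √(H + H) = 3 + √(2*H) = 3 + √2*√H)
b(A, s) = 3 - A - s - √2 (b(A, s) = 6 - ((A + s) + (3 + √2*√1)) = 6 - ((A + s) + (3 + √2*1)) = 6 - ((A + s) + (3 + √2)) = 6 - (3 + A + s + √2) = 6 + (-3 - A - s - √2) = 3 - A - s - √2)
-5 + G*b(k(w), 8) = -5 + 3*(3 - 6/5 - 1*8 - √2) = -5 + 3*(3 - 6/5 - 8 - √2) = -5 + 3*(-31/5 - √2) = -5 + (-93/5 - 3*√2) = -118/5 - 3*√2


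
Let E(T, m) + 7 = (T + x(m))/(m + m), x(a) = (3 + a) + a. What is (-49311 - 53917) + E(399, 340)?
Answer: -35099359/340 ≈ -1.0323e+5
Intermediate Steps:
x(a) = 3 + 2*a
E(T, m) = -7 + (3 + T + 2*m)/(2*m) (E(T, m) = -7 + (T + (3 + 2*m))/(m + m) = -7 + (3 + T + 2*m)/((2*m)) = -7 + (3 + T + 2*m)*(1/(2*m)) = -7 + (3 + T + 2*m)/(2*m))
(-49311 - 53917) + E(399, 340) = (-49311 - 53917) + (½)*(3 + 399 - 12*340)/340 = -103228 + (½)*(1/340)*(3 + 399 - 4080) = -103228 + (½)*(1/340)*(-3678) = -103228 - 1839/340 = -35099359/340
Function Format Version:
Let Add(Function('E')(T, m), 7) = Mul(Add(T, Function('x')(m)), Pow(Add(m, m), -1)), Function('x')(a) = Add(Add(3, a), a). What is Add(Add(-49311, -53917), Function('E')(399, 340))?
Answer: Rational(-35099359, 340) ≈ -1.0323e+5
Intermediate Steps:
Function('x')(a) = Add(3, Mul(2, a))
Function('E')(T, m) = Add(-7, Mul(Rational(1, 2), Pow(m, -1), Add(3, T, Mul(2, m)))) (Function('E')(T, m) = Add(-7, Mul(Add(T, Add(3, Mul(2, m))), Pow(Add(m, m), -1))) = Add(-7, Mul(Add(3, T, Mul(2, m)), Pow(Mul(2, m), -1))) = Add(-7, Mul(Add(3, T, Mul(2, m)), Mul(Rational(1, 2), Pow(m, -1)))) = Add(-7, Mul(Rational(1, 2), Pow(m, -1), Add(3, T, Mul(2, m)))))
Add(Add(-49311, -53917), Function('E')(399, 340)) = Add(Add(-49311, -53917), Mul(Rational(1, 2), Pow(340, -1), Add(3, 399, Mul(-12, 340)))) = Add(-103228, Mul(Rational(1, 2), Rational(1, 340), Add(3, 399, -4080))) = Add(-103228, Mul(Rational(1, 2), Rational(1, 340), -3678)) = Add(-103228, Rational(-1839, 340)) = Rational(-35099359, 340)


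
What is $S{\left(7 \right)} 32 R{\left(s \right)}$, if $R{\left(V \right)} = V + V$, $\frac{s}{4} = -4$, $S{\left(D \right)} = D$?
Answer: $-7168$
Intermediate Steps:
$s = -16$ ($s = 4 \left(-4\right) = -16$)
$R{\left(V \right)} = 2 V$
$S{\left(7 \right)} 32 R{\left(s \right)} = 7 \cdot 32 \cdot 2 \left(-16\right) = 224 \left(-32\right) = -7168$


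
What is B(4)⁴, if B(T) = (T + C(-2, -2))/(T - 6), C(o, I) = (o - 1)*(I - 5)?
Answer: 390625/16 ≈ 24414.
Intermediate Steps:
C(o, I) = (-1 + o)*(-5 + I)
B(T) = (21 + T)/(-6 + T) (B(T) = (T + (5 - 1*(-2) - 5*(-2) - 2*(-2)))/(T - 6) = (T + (5 + 2 + 10 + 4))/(-6 + T) = (T + 21)/(-6 + T) = (21 + T)/(-6 + T))
B(4)⁴ = ((21 + 4)/(-6 + 4))⁴ = (25/(-2))⁴ = (-½*25)⁴ = (-25/2)⁴ = 390625/16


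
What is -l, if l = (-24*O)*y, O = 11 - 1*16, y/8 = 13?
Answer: -12480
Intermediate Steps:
y = 104 (y = 8*13 = 104)
O = -5 (O = 11 - 16 = -5)
l = 12480 (l = -24*(-5)*104 = 120*104 = 12480)
-l = -1*12480 = -12480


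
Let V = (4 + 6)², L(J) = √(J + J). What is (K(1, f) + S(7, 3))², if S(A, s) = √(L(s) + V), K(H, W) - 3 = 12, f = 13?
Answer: (15 + √(100 + √6))² ≈ 631.10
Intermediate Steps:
K(H, W) = 15 (K(H, W) = 3 + 12 = 15)
L(J) = √2*√J (L(J) = √(2*J) = √2*√J)
V = 100 (V = 10² = 100)
S(A, s) = √(100 + √2*√s) (S(A, s) = √(√2*√s + 100) = √(100 + √2*√s))
(K(1, f) + S(7, 3))² = (15 + √(100 + √2*√3))² = (15 + √(100 + √6))²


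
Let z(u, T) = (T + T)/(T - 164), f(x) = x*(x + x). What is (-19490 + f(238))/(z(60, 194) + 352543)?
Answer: 1406970/5288339 ≈ 0.26605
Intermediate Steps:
f(x) = 2*x**2 (f(x) = x*(2*x) = 2*x**2)
z(u, T) = 2*T/(-164 + T) (z(u, T) = (2*T)/(-164 + T) = 2*T/(-164 + T))
(-19490 + f(238))/(z(60, 194) + 352543) = (-19490 + 2*238**2)/(2*194/(-164 + 194) + 352543) = (-19490 + 2*56644)/(2*194/30 + 352543) = (-19490 + 113288)/(2*194*(1/30) + 352543) = 93798/(194/15 + 352543) = 93798/(5288339/15) = 93798*(15/5288339) = 1406970/5288339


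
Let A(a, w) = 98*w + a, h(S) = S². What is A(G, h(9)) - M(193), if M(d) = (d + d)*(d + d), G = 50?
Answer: -141008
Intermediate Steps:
M(d) = 4*d² (M(d) = (2*d)*(2*d) = 4*d²)
A(a, w) = a + 98*w
A(G, h(9)) - M(193) = (50 + 98*9²) - 4*193² = (50 + 98*81) - 4*37249 = (50 + 7938) - 1*148996 = 7988 - 148996 = -141008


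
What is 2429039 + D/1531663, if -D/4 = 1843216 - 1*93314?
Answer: 531494594607/218809 ≈ 2.4290e+6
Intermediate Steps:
D = -6999608 (D = -4*(1843216 - 1*93314) = -4*(1843216 - 93314) = -4*1749902 = -6999608)
2429039 + D/1531663 = 2429039 - 6999608/1531663 = 2429039 - 6999608*1/1531663 = 2429039 - 999944/218809 = 531494594607/218809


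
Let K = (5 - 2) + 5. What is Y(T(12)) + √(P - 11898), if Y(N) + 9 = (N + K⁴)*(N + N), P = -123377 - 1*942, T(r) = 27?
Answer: 222633 + I*√136217 ≈ 2.2263e+5 + 369.08*I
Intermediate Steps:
P = -124319 (P = -123377 - 942 = -124319)
K = 8 (K = 3 + 5 = 8)
Y(N) = -9 + 2*N*(4096 + N) (Y(N) = -9 + (N + 8⁴)*(N + N) = -9 + (N + 4096)*(2*N) = -9 + (4096 + N)*(2*N) = -9 + 2*N*(4096 + N))
Y(T(12)) + √(P - 11898) = (-9 + 2*27² + 8192*27) + √(-124319 - 11898) = (-9 + 2*729 + 221184) + √(-136217) = (-9 + 1458 + 221184) + I*√136217 = 222633 + I*√136217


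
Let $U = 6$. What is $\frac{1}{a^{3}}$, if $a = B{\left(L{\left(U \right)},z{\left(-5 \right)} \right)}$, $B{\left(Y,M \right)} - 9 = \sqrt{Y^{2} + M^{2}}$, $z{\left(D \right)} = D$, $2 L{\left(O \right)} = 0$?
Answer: $\frac{1}{2744} \approx 0.00036443$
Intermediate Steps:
$L{\left(O \right)} = 0$ ($L{\left(O \right)} = \frac{1}{2} \cdot 0 = 0$)
$B{\left(Y,M \right)} = 9 + \sqrt{M^{2} + Y^{2}}$ ($B{\left(Y,M \right)} = 9 + \sqrt{Y^{2} + M^{2}} = 9 + \sqrt{M^{2} + Y^{2}}$)
$a = 14$ ($a = 9 + \sqrt{\left(-5\right)^{2} + 0^{2}} = 9 + \sqrt{25 + 0} = 9 + \sqrt{25} = 9 + 5 = 14$)
$\frac{1}{a^{3}} = \frac{1}{14^{3}} = \frac{1}{2744}$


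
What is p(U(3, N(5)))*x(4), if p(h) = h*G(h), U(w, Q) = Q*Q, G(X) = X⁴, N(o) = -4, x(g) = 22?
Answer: 23068672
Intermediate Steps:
U(w, Q) = Q²
p(h) = h⁵ (p(h) = h*h⁴ = h⁵)
p(U(3, N(5)))*x(4) = ((-4)²)⁵*22 = 16⁵*22 = 1048576*22 = 23068672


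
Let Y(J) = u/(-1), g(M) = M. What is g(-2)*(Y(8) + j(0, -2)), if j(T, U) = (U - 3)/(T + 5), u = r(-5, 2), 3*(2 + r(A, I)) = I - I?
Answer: -2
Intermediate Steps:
r(A, I) = -2 (r(A, I) = -2 + (I - I)/3 = -2 + (1/3)*0 = -2 + 0 = -2)
u = -2
j(T, U) = (-3 + U)/(5 + T)
Y(J) = 2 (Y(J) = -2/(-1) = -2*(-1) = 2)
g(-2)*(Y(8) + j(0, -2)) = -2*(2 + (-3 - 2)/(5 + 0)) = -2*(2 - 5/5) = -2*(2 + (1/5)*(-5)) = -2*(2 - 1) = -2*1 = -2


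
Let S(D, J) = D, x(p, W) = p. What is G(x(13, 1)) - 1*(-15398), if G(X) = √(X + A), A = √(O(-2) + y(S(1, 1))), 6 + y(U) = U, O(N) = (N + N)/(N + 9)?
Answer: 15398 + √(637 + 7*I*√273)/7 ≈ 15402.0 + 0.326*I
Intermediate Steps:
O(N) = 2*N/(9 + N) (O(N) = (2*N)/(9 + N) = 2*N/(9 + N))
y(U) = -6 + U
A = I*√273/7 (A = √(2*(-2)/(9 - 2) + (-6 + 1)) = √(2*(-2)/7 - 5) = √(2*(-2)*(⅐) - 5) = √(-4/7 - 5) = √(-39/7) = I*√273/7 ≈ 2.3604*I)
G(X) = √(X + I*√273/7)
G(x(13, 1)) - 1*(-15398) = √(49*13 + 7*I*√273)/7 - 1*(-15398) = √(637 + 7*I*√273)/7 + 15398 = 15398 + √(637 + 7*I*√273)/7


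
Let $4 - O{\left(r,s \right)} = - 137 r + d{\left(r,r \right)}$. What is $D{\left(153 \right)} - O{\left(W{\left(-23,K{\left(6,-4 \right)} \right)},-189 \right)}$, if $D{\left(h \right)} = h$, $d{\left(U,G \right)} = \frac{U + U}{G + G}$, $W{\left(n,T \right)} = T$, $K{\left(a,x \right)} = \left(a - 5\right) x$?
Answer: $698$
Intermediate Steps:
$K{\left(a,x \right)} = x \left(-5 + a\right)$ ($K{\left(a,x \right)} = \left(-5 + a\right) x = x \left(-5 + a\right)$)
$d{\left(U,G \right)} = \frac{U}{G}$ ($d{\left(U,G \right)} = \frac{2 U}{2 G} = 2 U \frac{1}{2 G} = \frac{U}{G}$)
$O{\left(r,s \right)} = 3 + 137 r$ ($O{\left(r,s \right)} = 4 - \left(- 137 r + \frac{r}{r}\right) = 4 - \left(- 137 r + 1\right) = 4 - \left(1 - 137 r\right) = 4 + \left(-1 + 137 r\right) = 3 + 137 r$)
$D{\left(153 \right)} - O{\left(W{\left(-23,K{\left(6,-4 \right)} \right)},-189 \right)} = 153 - \left(3 + 137 \left(- 4 \left(-5 + 6\right)\right)\right) = 153 - \left(3 + 137 \left(\left(-4\right) 1\right)\right) = 153 - \left(3 + 137 \left(-4\right)\right) = 153 - \left(3 - 548\right) = 153 - -545 = 153 + 545 = 698$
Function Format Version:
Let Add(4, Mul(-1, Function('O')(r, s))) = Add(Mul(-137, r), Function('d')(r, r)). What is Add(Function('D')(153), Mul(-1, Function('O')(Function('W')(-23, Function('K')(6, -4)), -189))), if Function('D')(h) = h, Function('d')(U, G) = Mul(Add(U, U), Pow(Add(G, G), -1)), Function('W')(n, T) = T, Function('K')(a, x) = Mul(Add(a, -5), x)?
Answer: 698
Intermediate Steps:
Function('K')(a, x) = Mul(x, Add(-5, a)) (Function('K')(a, x) = Mul(Add(-5, a), x) = Mul(x, Add(-5, a)))
Function('d')(U, G) = Mul(U, Pow(G, -1)) (Function('d')(U, G) = Mul(Mul(2, U), Pow(Mul(2, G), -1)) = Mul(Mul(2, U), Mul(Rational(1, 2), Pow(G, -1))) = Mul(U, Pow(G, -1)))
Function('O')(r, s) = Add(3, Mul(137, r)) (Function('O')(r, s) = Add(4, Mul(-1, Add(Mul(-137, r), Mul(r, Pow(r, -1))))) = Add(4, Mul(-1, Add(Mul(-137, r), 1))) = Add(4, Mul(-1, Add(1, Mul(-137, r)))) = Add(4, Add(-1, Mul(137, r))) = Add(3, Mul(137, r)))
Add(Function('D')(153), Mul(-1, Function('O')(Function('W')(-23, Function('K')(6, -4)), -189))) = Add(153, Mul(-1, Add(3, Mul(137, Mul(-4, Add(-5, 6)))))) = Add(153, Mul(-1, Add(3, Mul(137, Mul(-4, 1))))) = Add(153, Mul(-1, Add(3, Mul(137, -4)))) = Add(153, Mul(-1, Add(3, -548))) = Add(153, Mul(-1, -545)) = Add(153, 545) = 698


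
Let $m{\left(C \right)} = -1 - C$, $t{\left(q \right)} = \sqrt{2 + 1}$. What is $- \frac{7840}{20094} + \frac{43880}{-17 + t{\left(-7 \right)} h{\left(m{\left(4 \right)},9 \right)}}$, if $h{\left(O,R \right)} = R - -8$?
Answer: $\frac{12962620}{10047} + \frac{21940 \sqrt{3}}{17} \approx 3525.6$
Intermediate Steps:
$t{\left(q \right)} = \sqrt{3}$
$h{\left(O,R \right)} = 8 + R$ ($h{\left(O,R \right)} = R + 8 = 8 + R$)
$- \frac{7840}{20094} + \frac{43880}{-17 + t{\left(-7 \right)} h{\left(m{\left(4 \right)},9 \right)}} = - \frac{7840}{20094} + \frac{43880}{-17 + \sqrt{3} \left(8 + 9\right)} = \left(-7840\right) \frac{1}{20094} + \frac{43880}{-17 + \sqrt{3} \cdot 17} = - \frac{3920}{10047} + \frac{43880}{-17 + 17 \sqrt{3}}$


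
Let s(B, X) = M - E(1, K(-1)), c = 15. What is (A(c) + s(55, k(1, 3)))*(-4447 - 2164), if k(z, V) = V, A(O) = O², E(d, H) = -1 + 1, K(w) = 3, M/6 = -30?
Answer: -297495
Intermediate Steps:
M = -180 (M = 6*(-30) = -180)
E(d, H) = 0
s(B, X) = -180 (s(B, X) = -180 - 1*0 = -180 + 0 = -180)
(A(c) + s(55, k(1, 3)))*(-4447 - 2164) = (15² - 180)*(-4447 - 2164) = (225 - 180)*(-6611) = 45*(-6611) = -297495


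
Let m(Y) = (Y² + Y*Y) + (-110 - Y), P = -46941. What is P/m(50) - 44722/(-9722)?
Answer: -119952961/23527240 ≈ -5.0985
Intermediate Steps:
m(Y) = -110 - Y + 2*Y² (m(Y) = (Y² + Y²) + (-110 - Y) = 2*Y² + (-110 - Y) = -110 - Y + 2*Y²)
P/m(50) - 44722/(-9722) = -46941/(-110 - 1*50 + 2*50²) - 44722/(-9722) = -46941/(-110 - 50 + 2*2500) - 44722*(-1/9722) = -46941/(-110 - 50 + 5000) + 22361/4861 = -46941/4840 + 22361/4861 = -119952961/23527240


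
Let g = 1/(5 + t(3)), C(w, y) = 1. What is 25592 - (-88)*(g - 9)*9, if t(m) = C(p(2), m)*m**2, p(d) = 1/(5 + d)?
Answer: 129644/7 ≈ 18521.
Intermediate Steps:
t(m) = m**2 (t(m) = 1*m**2 = m**2)
g = 1/14 (g = 1/(5 + 3**2) = 1/(5 + 9) = 1/14 ≈ 0.071429)
25592 - (-88)*(g - 9)*9 = 25592 - (-88)*(1/14 - 9)*9 = 25592 - (-88)*(-125/14*9) = 25592 - (-88)*(-1125)/14 = 25592 - 1*49500/7 = 25592 - 49500/7 = 129644/7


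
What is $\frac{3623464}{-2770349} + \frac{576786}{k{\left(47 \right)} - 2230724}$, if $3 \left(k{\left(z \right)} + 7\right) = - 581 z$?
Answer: $- \frac{14570780951471}{9307680052750} \approx -1.5655$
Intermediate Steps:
$k{\left(z \right)} = -7 - \frac{581 z}{3}$ ($k{\left(z \right)} = -7 + \frac{\left(-581\right) z}{3} = -7 - \frac{581 z}{3}$)
$\frac{3623464}{-2770349} + \frac{576786}{k{\left(47 \right)} - 2230724} = \frac{3623464}{-2770349} + \frac{576786}{\left(-7 - \frac{27307}{3}\right) - 2230724} = 3623464 \left(- \frac{1}{2770349}\right) + \frac{576786}{\left(-7 - \frac{27307}{3}\right) - 2230724} = - \frac{3623464}{2770349} + \frac{576786}{- \frac{27328}{3} - 2230724} = - \frac{3623464}{2770349} + \frac{576786}{- \frac{6719500}{3}} = - \frac{3623464}{2770349} + 576786 \left(- \frac{3}{6719500}\right) = - \frac{3623464}{2770349} - \frac{865179}{3359750} = - \frac{14570780951471}{9307680052750}$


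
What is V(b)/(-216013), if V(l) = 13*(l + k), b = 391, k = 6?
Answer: -5161/216013 ≈ -0.023892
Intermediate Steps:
V(l) = 78 + 13*l (V(l) = 13*(l + 6) = 13*(6 + l) = 78 + 13*l)
V(b)/(-216013) = (78 + 13*391)/(-216013) = (78 + 5083)*(-1/216013) = 5161*(-1/216013) = -5161/216013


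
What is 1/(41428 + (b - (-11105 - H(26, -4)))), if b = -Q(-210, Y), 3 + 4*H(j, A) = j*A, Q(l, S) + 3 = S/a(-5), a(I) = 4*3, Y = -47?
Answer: 6/315079 ≈ 1.9043e-5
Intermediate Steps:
a(I) = 12
Q(l, S) = -3 + S/12
H(j, A) = -¾ + A*j/4 (H(j, A) = -¾ + (j*A)/4 = -¾ + (A*j)/4 = -¾ + A*j/4)
b = 83/12 (b = -(-3 + (1/12)*(-47)) = -(-3 - 47/12) = -1*(-83/12) = 83/12 ≈ 6.9167)
1/(41428 + (b - (-11105 - H(26, -4)))) = 1/(41428 + (83/12 - (-11105 - (-¾ + (¼)*(-4)*26)))) = 1/(41428 + (83/12 - (-11105 - (-¾ - 26)))) = 1/(41428 + (83/12 - (-11105 - 1*(-107/4)))) = 1/(41428 + (83/12 - (-11105 + 107/4))) = 1/(41428 + (83/12 - 1*(-44313/4))) = 1/(41428 + (83/12 + 44313/4)) = 1/(41428 + 66511/6) = 1/(315079/6) = 6/315079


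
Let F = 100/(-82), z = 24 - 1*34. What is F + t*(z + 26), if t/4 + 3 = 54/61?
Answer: -341546/2501 ≈ -136.56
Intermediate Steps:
z = -10 (z = 24 - 34 = -10)
F = -50/41 (F = 100*(-1/82) = -50/41 ≈ -1.2195)
t = -516/61 (t = -12 + 4*(54/61) = -12 + 216/61 = -516/61 ≈ -8.4590)
F + t*(z + 26) = -50/41 - 516*(-10 + 26)/61 = -50/41 - 516/61*16 = -50/41 - 8256/61 = -341546/2501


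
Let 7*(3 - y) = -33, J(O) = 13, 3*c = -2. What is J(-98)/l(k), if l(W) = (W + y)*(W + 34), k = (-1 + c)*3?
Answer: 91/551 ≈ 0.16515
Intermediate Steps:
c = -2/3 (c = (1/3)*(-2) = -2/3 ≈ -0.66667)
y = 54/7 (y = 3 - 1/7*(-33) = 3 + 33/7 = 54/7 ≈ 7.7143)
k = -5 (k = (-1 - 2/3)*3 = -5/3*3 = -5)
l(W) = (34 + W)*(54/7 + W) (l(W) = (W + 54/7)*(W + 34) = (54/7 + W)*(34 + W) = (34 + W)*(54/7 + W))
J(-98)/l(k) = 13/(1836/7 + (-5)**2 + (292/7)*(-5)) = 13/(1836/7 + 25 - 1460/7) = 13/(551/7) = 13*(7/551) = 91/551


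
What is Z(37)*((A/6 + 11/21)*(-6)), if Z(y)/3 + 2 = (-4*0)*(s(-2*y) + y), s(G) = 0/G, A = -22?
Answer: -792/7 ≈ -113.14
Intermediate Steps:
s(G) = 0
Z(y) = -6 (Z(y) = -6 + 3*((-4*0)*(0 + y)) = -6 + 3*(0*y) = -6 + 3*0 = -6 + 0 = -6)
Z(37)*((A/6 + 11/21)*(-6)) = -6*(-22/6 + 11/21)*(-6) = -6*(-22*⅙ + 11*(1/21))*(-6) = -6*(-11/3 + 11/21)*(-6) = -(-132)*(-6)/7 = -6*132/7 = -792/7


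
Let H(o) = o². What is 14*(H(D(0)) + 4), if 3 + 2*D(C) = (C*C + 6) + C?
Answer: 175/2 ≈ 87.500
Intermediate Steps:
D(C) = 3/2 + C/2 + C²/2 (D(C) = -3/2 + ((C*C + 6) + C)/2 = -3/2 + ((C² + 6) + C)/2 = -3/2 + ((6 + C²) + C)/2 = -3/2 + (6 + C + C²)/2 = -3/2 + (3 + C/2 + C²/2) = 3/2 + C/2 + C²/2)
14*(H(D(0)) + 4) = 14*((3/2 + (½)*0 + (½)*0²)² + 4) = 14*((3/2 + 0 + (½)*0)² + 4) = 14*((3/2 + 0 + 0)² + 4) = 14*((3/2)² + 4) = 14*(9/4 + 4) = 14*(25/4) = 175/2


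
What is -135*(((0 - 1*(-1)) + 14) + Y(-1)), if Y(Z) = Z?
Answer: -1890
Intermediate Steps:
-135*(((0 - 1*(-1)) + 14) + Y(-1)) = -135*(((0 - 1*(-1)) + 14) - 1) = -135*(((0 + 1) + 14) - 1) = -135*((1 + 14) - 1) = -135*(15 - 1) = -135*14 = -1890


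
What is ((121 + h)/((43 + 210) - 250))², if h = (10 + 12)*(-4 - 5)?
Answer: 5929/9 ≈ 658.78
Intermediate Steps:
h = -198 (h = 22*(-9) = -198)
((121 + h)/((43 + 210) - 250))² = ((121 - 198)/((43 + 210) - 250))² = (-77/(253 - 250))² = (-77/3)² = 5929/9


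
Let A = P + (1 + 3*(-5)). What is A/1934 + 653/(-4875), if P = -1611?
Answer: -9184777/9428250 ≈ -0.97418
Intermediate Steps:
A = -1625 (A = -1611 + (1 + 3*(-5)) = -1611 + (1 - 15) = -1611 - 14 = -1625)
A/1934 + 653/(-4875) = -1625/1934 + 653/(-4875) = -1625*1/1934 + 653*(-1/4875) = -1625/1934 - 653/4875 = -9184777/9428250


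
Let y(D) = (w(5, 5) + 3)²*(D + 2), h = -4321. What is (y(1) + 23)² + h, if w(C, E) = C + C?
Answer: 276579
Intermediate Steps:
w(C, E) = 2*C
y(D) = 338 + 169*D (y(D) = (2*5 + 3)²*(D + 2) = (10 + 3)²*(2 + D) = 13²*(2 + D) = 169*(2 + D) = 338 + 169*D)
(y(1) + 23)² + h = ((338 + 169*1) + 23)² - 4321 = ((338 + 169) + 23)² - 4321 = (507 + 23)² - 4321 = 530² - 4321 = 280900 - 4321 = 276579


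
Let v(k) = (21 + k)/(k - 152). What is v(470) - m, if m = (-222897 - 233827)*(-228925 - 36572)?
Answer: -38560314880813/318 ≈ -1.2126e+11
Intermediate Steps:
v(k) = (21 + k)/(-152 + k)
m = 121258851828 (m = -456724*(-265497) = 121258851828)
v(470) - m = (21 + 470)/(-152 + 470) - 1*121258851828 = 491/318 - 121258851828 = -38560314880813/318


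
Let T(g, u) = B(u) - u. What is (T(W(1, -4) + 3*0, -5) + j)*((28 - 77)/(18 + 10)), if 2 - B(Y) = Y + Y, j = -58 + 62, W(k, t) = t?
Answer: -147/4 ≈ -36.750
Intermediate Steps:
j = 4
B(Y) = 2 - 2*Y (B(Y) = 2 - (Y + Y) = 2 - 2*Y)
T(g, u) = 2 - 3*u (T(g, u) = (2 - 2*u) - u = 2 - 3*u)
(T(W(1, -4) + 3*0, -5) + j)*((28 - 77)/(18 + 10)) = ((2 - 3*(-5)) + 4)*((28 - 77)/(18 + 10)) = ((2 + 15) + 4)*(-49/28) = (17 + 4)*(-49*1/28) = 21*(-7/4) = -147/4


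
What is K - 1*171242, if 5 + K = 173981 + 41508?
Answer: 44242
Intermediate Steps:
K = 215484 (K = -5 + (173981 + 41508) = -5 + 215489 = 215484)
K - 1*171242 = 215484 - 1*171242 = 215484 - 171242 = 44242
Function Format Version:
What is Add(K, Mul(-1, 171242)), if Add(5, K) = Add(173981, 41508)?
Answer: 44242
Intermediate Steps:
K = 215484 (K = Add(-5, Add(173981, 41508)) = Add(-5, 215489) = 215484)
Add(K, Mul(-1, 171242)) = Add(215484, Mul(-1, 171242)) = Add(215484, -171242) = 44242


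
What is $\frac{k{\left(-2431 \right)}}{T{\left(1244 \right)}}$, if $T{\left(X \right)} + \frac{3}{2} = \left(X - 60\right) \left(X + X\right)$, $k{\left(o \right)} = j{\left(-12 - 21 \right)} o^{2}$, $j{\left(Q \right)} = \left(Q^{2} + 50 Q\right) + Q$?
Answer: $- \frac{7020796068}{5891581} \approx -1191.7$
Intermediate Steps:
$j{\left(Q \right)} = Q^{2} + 51 Q$
$k{\left(o \right)} = - 594 o^{2}$ ($k{\left(o \right)} = \left(-12 - 21\right) \left(51 - 33\right) o^{2} = - 33 \left(51 - 33\right) o^{2} = \left(-33\right) 18 o^{2} = - 594 o^{2}$)
$T{\left(X \right)} = - \frac{3}{2} + 2 X \left(-60 + X\right)$ ($T{\left(X \right)} = - \frac{3}{2} + \left(X - 60\right) \left(X + X\right) = - \frac{3}{2} + \left(-60 + X\right) 2 X = - \frac{3}{2} + 2 X \left(-60 + X\right)$)
$\frac{k{\left(-2431 \right)}}{T{\left(1244 \right)}} = \frac{\left(-594\right) \left(-2431\right)^{2}}{- \frac{3}{2} - 149280 + 2 \cdot 1244^{2}} = \frac{\left(-594\right) 5909761}{- \frac{3}{2} - 149280 + 2 \cdot 1547536} = - \frac{3510398034}{- \frac{3}{2} - 149280 + 3095072} = - \frac{3510398034}{\frac{5891581}{2}} = \left(-3510398034\right) \frac{2}{5891581} = - \frac{7020796068}{5891581}$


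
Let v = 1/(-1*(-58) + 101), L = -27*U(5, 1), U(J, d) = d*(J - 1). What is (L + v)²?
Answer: 294843241/25281 ≈ 11663.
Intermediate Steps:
U(J, d) = d*(-1 + J)
L = -108 (L = -27*(-1 + 5) = -27*4 = -108)
v = 1/159 (v = 1/(58 + 101) = 1/159 ≈ 0.0062893)
(L + v)² = (-108 + 1/159)² = (-17171/159)² = 294843241/25281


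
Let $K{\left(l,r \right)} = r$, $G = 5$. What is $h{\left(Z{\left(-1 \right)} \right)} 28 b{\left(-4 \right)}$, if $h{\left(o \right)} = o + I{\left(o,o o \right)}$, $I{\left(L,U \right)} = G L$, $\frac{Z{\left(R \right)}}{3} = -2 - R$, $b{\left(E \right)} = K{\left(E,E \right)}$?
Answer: $2016$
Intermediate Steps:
$b{\left(E \right)} = E$
$Z{\left(R \right)} = -6 - 3 R$ ($Z{\left(R \right)} = 3 \left(-2 - R\right) = -6 - 3 R$)
$I{\left(L,U \right)} = 5 L$
$h{\left(o \right)} = 6 o$ ($h{\left(o \right)} = o + 5 o = 6 o$)
$h{\left(Z{\left(-1 \right)} \right)} 28 b{\left(-4 \right)} = 6 \left(-6 - -3\right) 28 \left(-4\right) = 6 \left(-6 + 3\right) 28 \left(-4\right) = 6 \left(-3\right) 28 \left(-4\right) = \left(-18\right) 28 \left(-4\right) = \left(-504\right) \left(-4\right) = 2016$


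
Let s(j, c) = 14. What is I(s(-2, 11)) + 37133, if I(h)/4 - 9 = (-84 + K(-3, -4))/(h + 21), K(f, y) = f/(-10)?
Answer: 6502901/175 ≈ 37159.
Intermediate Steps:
K(f, y) = -f/10 (K(f, y) = f*(-⅒) = -f/10)
I(h) = 36 - 1674/(5*(21 + h)) (I(h) = 36 + 4*((-84 - ⅒*(-3))/(h + 21)) = 36 + 4*((-84 + 3/10)/(21 + h)) = 36 + 4*(-837/(10*(21 + h))) = 36 - 1674/(5*(21 + h)))
I(s(-2, 11)) + 37133 = 18*(117 + 10*14)/(5*(21 + 14)) + 37133 = (18/5)*(117 + 140)/35 + 37133 = (18/5)*(1/35)*257 + 37133 = 4626/175 + 37133 = 6502901/175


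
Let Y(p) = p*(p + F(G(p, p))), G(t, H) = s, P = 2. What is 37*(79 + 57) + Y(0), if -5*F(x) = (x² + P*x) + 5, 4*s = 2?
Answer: 5032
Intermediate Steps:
s = ½ (s = (¼)*2 = ½ ≈ 0.50000)
G(t, H) = ½
F(x) = -1 - 2*x/5 - x²/5 (F(x) = -((x² + 2*x) + 5)/5 = -(5 + x² + 2*x)/5 = -1 - 2*x/5 - x²/5)
Y(p) = p*(-5/4 + p) (Y(p) = p*(p + (-1 - ⅖*½ - (½)²/5)) = p*(p + (-1 - ⅕ - ⅕*¼)) = p*(p + (-1 - ⅕ - 1/20)) = p*(p - 5/4) = p*(-5/4 + p))
37*(79 + 57) + Y(0) = 37*(79 + 57) + (¼)*0*(-5 + 4*0) = 37*136 + (¼)*0*(-5 + 0) = 5032 + (¼)*0*(-5) = 5032 + 0 = 5032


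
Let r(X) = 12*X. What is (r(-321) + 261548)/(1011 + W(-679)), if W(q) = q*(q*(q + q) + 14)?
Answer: -257696/626102173 ≈ -0.00041159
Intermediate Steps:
W(q) = q*(14 + 2*q**2) (W(q) = q*(q*(2*q) + 14) = q*(2*q**2 + 14) = q*(14 + 2*q**2))
(r(-321) + 261548)/(1011 + W(-679)) = (12*(-321) + 261548)/(1011 + 2*(-679)*(7 + (-679)**2)) = (-3852 + 261548)/(1011 + 2*(-679)*(7 + 461041)) = 257696/(1011 + 2*(-679)*461048) = 257696/(1011 - 626103184) = 257696/(-626102173) = 257696*(-1/626102173) = -257696/626102173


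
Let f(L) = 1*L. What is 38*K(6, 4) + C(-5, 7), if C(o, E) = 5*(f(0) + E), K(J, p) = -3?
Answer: -79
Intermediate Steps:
f(L) = L
C(o, E) = 5*E (C(o, E) = 5*(0 + E) = 5*E)
38*K(6, 4) + C(-5, 7) = 38*(-3) + 5*7 = -114 + 35 = -79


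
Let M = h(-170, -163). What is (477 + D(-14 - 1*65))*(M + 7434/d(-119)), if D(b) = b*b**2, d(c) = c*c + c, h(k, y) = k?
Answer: 1419071122/17 ≈ 8.3475e+7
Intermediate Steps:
d(c) = c + c**2 (d(c) = c**2 + c = c + c**2)
D(b) = b**3
M = -170
(477 + D(-14 - 1*65))*(M + 7434/d(-119)) = (477 + (-14 - 1*65)**3)*(-170 + 7434/((-119*(1 - 119)))) = (477 + (-14 - 65)**3)*(-170 + 7434/((-119*(-118)))) = (477 + (-79)**3)*(-170 + 7434/14042) = (477 - 493039)*(-170 + 7434*(1/14042)) = -492562*(-170 + 9/17) = -492562*(-2881/17) = 1419071122/17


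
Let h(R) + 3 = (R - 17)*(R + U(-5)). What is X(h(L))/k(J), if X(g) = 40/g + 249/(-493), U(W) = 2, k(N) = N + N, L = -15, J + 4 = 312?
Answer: -83117/125423144 ≈ -0.00066269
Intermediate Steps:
J = 308 (J = -4 + 312 = 308)
k(N) = 2*N
h(R) = -3 + (-17 + R)*(2 + R) (h(R) = -3 + (R - 17)*(R + 2) = -3 + (-17 + R)*(2 + R))
X(g) = -249/493 + 40/g (X(g) = 40/g + 249*(-1/493) = 40/g - 249/493 = -249/493 + 40/g)
X(h(L))/k(J) = (-249/493 + 40/(-37 + (-15)**2 - 15*(-15)))/((2*308)) = (-249/493 + 40/(-37 + 225 + 225))/616 = (-249/493 + 40/413)*(1/616) = -83117/203609*1/616 = -83117/125423144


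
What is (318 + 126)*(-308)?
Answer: -136752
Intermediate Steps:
(318 + 126)*(-308) = 444*(-308) = -136752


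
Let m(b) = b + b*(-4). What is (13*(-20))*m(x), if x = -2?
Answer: -1560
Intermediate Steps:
m(b) = -3*b (m(b) = b - 4*b = -3*b)
(13*(-20))*m(x) = (13*(-20))*(-3*(-2)) = -260*6 = -1560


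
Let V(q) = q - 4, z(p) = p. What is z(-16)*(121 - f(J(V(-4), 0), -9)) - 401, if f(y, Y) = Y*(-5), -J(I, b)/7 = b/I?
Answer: -1617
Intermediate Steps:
V(q) = -4 + q
J(I, b) = -7*b/I
f(y, Y) = -5*Y
z(-16)*(121 - f(J(V(-4), 0), -9)) - 401 = -16*(121 - (-5)*(-9)) - 401 = -16*(121 - 1*45) - 401 = -16*(121 - 45) - 401 = -16*76 - 401 = -1216 - 401 = -1617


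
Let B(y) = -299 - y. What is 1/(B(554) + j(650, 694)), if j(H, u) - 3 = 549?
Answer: -1/301 ≈ -0.0033223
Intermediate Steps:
j(H, u) = 552 (j(H, u) = 3 + 549 = 552)
1/(B(554) + j(650, 694)) = 1/((-299 - 1*554) + 552) = 1/((-299 - 554) + 552) = 1/(-853 + 552) = 1/(-301) = -1/301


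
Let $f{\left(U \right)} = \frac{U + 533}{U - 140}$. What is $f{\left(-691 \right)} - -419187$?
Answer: $\frac{348344555}{831} \approx 4.1919 \cdot 10^{5}$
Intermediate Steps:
$f{\left(U \right)} = \frac{533 + U}{-140 + U}$
$f{\left(-691 \right)} - -419187 = \frac{533 - 691}{-140 - 691} - -419187 = \frac{1}{-831} \left(-158\right) + 419187 = \left(- \frac{1}{831}\right) \left(-158\right) + 419187 = \frac{158}{831} + 419187 = \frac{348344555}{831}$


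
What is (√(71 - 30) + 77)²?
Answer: (77 + √41)² ≈ 6956.1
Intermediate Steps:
(√(71 - 30) + 77)² = (√41 + 77)² = (77 + √41)²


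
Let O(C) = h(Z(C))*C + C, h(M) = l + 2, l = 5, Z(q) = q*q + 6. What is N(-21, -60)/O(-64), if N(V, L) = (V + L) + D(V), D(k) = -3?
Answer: 21/128 ≈ 0.16406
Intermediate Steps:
Z(q) = 6 + q² (Z(q) = q² + 6 = 6 + q²)
h(M) = 7 (h(M) = 5 + 2 = 7)
N(V, L) = -3 + L + V (N(V, L) = (V + L) - 3 = (L + V) - 3 = -3 + L + V)
O(C) = 8*C (O(C) = 7*C + C = 8*C)
N(-21, -60)/O(-64) = (-3 - 60 - 21)/((8*(-64))) = -84/(-512) = -84*(-1/512) = 21/128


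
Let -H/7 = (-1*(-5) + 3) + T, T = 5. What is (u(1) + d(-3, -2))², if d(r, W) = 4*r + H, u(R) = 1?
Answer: 10404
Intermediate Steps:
H = -91 (H = -7*((-1*(-5) + 3) + 5) = -7*((5 + 3) + 5) = -7*(8 + 5) = -7*13 = -91)
d(r, W) = -91 + 4*r (d(r, W) = 4*r - 91 = -91 + 4*r)
(u(1) + d(-3, -2))² = (1 + (-91 + 4*(-3)))² = (1 + (-91 - 12))² = (1 - 103)² = (-102)² = 10404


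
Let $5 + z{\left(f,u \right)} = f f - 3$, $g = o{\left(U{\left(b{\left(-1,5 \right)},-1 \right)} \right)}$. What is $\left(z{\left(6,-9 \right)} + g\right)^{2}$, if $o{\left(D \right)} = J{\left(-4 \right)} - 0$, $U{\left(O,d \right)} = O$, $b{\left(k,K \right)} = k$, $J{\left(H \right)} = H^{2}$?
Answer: $1936$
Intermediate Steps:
$o{\left(D \right)} = 16$ ($o{\left(D \right)} = \left(-4\right)^{2} - 0 = 16 + 0 = 16$)
$g = 16$
$z{\left(f,u \right)} = -8 + f^{2}$ ($z{\left(f,u \right)} = -5 + \left(f f - 3\right) = -5 + \left(f^{2} - 3\right) = -5 + \left(-3 + f^{2}\right) = -8 + f^{2}$)
$\left(z{\left(6,-9 \right)} + g\right)^{2} = \left(\left(-8 + 6^{2}\right) + 16\right)^{2} = \left(\left(-8 + 36\right) + 16\right)^{2} = \left(28 + 16\right)^{2} = 44^{2} = 1936$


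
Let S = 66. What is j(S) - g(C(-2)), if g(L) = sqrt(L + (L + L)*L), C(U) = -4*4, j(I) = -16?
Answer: -16 - 4*sqrt(31) ≈ -38.271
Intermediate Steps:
C(U) = -16
g(L) = sqrt(L + 2*L**2) (g(L) = sqrt(L + (2*L)*L) = sqrt(L + 2*L**2))
j(S) - g(C(-2)) = -16 - sqrt(-16*(1 + 2*(-16))) = -16 - sqrt(-16*(1 - 32)) = -16 - sqrt(-16*(-31)) = -16 - sqrt(496) = -16 - 4*sqrt(31)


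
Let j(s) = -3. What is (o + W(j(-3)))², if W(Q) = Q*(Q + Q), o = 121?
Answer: 19321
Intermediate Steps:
W(Q) = 2*Q² (W(Q) = Q*(2*Q) = 2*Q²)
(o + W(j(-3)))² = (121 + 2*(-3)²)² = (121 + 2*9)² = (121 + 18)² = 139² = 19321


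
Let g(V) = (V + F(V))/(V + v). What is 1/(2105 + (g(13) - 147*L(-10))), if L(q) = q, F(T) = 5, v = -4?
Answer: 1/3577 ≈ 0.00027956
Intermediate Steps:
g(V) = (5 + V)/(-4 + V) (g(V) = (V + 5)/(V - 4) = (5 + V)/(-4 + V))
1/(2105 + (g(13) - 147*L(-10))) = 1/(2105 + ((5 + 13)/(-4 + 13) - 147*(-10))) = 1/(2105 + (18/9 + 1470)) = 1/(2105 + ((1/9)*18 + 1470)) = 1/(2105 + (2 + 1470)) = 1/(2105 + 1472) = 1/3577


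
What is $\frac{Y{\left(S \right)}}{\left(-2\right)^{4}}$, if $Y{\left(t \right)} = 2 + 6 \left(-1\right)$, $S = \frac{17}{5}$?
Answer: $- \frac{1}{4} \approx -0.25$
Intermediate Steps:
$S = \frac{17}{5}$ ($S = 17 \cdot \frac{1}{5} = \frac{17}{5} \approx 3.4$)
$Y{\left(t \right)} = -4$ ($Y{\left(t \right)} = 2 - 6 = -4$)
$\frac{Y{\left(S \right)}}{\left(-2\right)^{4}} = \frac{1}{\left(-2\right)^{4}} \left(-4\right) = \frac{1}{16} \left(-4\right) = - \frac{1}{4}$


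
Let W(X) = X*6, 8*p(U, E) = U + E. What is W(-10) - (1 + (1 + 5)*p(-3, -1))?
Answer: -58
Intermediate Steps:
p(U, E) = E/8 + U/8 (p(U, E) = (U + E)/8 = (E + U)/8 = E/8 + U/8)
W(X) = 6*X
W(-10) - (1 + (1 + 5)*p(-3, -1)) = 6*(-10) - (1 + (1 + 5)*((1/8)*(-1) + (1/8)*(-3))) = -60 - (1 + 6*(-1/8 - 3/8)) = -60 - (1 + 6*(-1/2)) = -60 - (1 - 3) = -60 - 1*(-2) = -60 + 2 = -58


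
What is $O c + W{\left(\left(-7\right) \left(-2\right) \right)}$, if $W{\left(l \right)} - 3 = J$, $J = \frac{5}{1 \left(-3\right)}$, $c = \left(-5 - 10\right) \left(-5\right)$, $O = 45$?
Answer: $\frac{10129}{3} \approx 3376.3$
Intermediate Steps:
$c = 75$ ($c = \left(-5 - 10\right) \left(-5\right) = \left(-15\right) \left(-5\right) = 75$)
$J = - \frac{5}{3}$ ($J = \frac{5}{-3} = 5 \left(- \frac{1}{3}\right) = - \frac{5}{3} \approx -1.6667$)
$W{\left(l \right)} = \frac{4}{3}$ ($W{\left(l \right)} = 3 - \frac{5}{3} = \frac{4}{3}$)
$O c + W{\left(\left(-7\right) \left(-2\right) \right)} = 45 \cdot 75 + \frac{4}{3} = 3375 + \frac{4}{3} = \frac{10129}{3}$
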